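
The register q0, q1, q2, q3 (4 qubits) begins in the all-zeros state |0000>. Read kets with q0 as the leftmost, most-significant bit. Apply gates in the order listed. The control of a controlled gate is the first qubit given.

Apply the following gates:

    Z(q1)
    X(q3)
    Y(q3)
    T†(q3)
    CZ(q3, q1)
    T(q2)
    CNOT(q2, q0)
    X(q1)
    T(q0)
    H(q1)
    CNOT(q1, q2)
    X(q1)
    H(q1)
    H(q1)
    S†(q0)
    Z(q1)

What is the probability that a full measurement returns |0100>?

Outcome |0100> occurs with probability 1/2. Key observation: steps 13-14 multiply out to the identity, so the circuit reduces to the remaining gates.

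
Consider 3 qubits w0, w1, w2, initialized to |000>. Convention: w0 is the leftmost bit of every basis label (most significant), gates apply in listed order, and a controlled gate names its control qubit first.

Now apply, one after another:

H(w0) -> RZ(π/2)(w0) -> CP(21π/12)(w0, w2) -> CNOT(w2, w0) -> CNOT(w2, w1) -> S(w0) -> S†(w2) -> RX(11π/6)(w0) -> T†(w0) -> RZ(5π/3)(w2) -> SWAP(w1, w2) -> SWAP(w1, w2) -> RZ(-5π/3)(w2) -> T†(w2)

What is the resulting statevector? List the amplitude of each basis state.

The final amplitudes are (1 + sqrt(3) + I*(1 - sqrt(3)))*exp(3*I*pi/4)/4 on |000>, (1 - I)*(1 - sqrt(3)*I)/4 on |100>, and 0 on every other basis state. Key observation: the block from step 10 through step 13 cancels to the identity and can be dropped.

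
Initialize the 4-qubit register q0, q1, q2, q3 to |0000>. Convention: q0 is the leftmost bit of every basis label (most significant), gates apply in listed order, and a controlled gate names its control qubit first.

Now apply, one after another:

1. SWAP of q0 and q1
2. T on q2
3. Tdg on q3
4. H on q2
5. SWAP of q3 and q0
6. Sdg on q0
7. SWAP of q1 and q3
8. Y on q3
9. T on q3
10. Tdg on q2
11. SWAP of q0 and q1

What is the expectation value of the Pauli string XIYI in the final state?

In the final state, XIYI has expectation 0.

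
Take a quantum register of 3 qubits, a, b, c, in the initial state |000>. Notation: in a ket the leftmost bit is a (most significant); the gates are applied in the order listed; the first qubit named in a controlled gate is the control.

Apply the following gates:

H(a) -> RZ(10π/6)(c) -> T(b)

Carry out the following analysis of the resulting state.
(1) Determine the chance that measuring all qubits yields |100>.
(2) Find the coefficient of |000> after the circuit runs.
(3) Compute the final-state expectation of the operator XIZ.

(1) Outcome |100> occurs with probability 1/2.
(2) The amplitude on |000> is -sqrt(2)*exp(I*pi/6)/2.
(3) In the final state, XIZ has expectation 1.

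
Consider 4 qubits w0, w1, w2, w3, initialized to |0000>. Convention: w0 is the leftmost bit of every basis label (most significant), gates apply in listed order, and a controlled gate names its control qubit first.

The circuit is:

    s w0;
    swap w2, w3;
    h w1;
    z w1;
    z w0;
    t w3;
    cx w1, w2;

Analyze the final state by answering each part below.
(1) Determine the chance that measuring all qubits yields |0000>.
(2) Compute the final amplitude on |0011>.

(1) Outcome |0000> occurs with probability 1/2.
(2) The amplitude on |0011> is 0.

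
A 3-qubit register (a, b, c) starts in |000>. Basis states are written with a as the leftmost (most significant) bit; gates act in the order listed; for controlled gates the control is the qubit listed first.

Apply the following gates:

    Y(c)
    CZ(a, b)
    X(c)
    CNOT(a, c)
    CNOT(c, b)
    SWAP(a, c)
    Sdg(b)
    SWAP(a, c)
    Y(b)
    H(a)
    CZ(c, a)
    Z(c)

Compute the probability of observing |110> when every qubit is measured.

The probability of measuring |110> is 1/2.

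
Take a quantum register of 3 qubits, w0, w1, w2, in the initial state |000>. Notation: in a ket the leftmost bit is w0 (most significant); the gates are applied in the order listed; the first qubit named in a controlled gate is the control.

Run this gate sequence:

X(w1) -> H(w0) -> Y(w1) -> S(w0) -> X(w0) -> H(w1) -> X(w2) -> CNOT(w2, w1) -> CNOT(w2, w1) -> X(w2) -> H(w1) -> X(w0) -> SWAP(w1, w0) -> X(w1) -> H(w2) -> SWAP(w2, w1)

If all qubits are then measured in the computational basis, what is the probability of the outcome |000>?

Outcome |000> occurs with probability 1/4. Key observation: steps 5-12 multiply out to the identity, so the circuit reduces to the remaining gates.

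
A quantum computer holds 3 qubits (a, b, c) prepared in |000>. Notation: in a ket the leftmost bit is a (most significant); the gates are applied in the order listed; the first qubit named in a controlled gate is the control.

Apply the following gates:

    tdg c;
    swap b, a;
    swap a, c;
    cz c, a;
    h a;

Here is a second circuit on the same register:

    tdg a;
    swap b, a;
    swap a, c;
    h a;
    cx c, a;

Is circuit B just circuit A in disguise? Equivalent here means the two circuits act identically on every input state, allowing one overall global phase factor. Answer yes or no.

No: there is an input state on which the two circuits produce genuinely different outputs (not merely differing by a phase).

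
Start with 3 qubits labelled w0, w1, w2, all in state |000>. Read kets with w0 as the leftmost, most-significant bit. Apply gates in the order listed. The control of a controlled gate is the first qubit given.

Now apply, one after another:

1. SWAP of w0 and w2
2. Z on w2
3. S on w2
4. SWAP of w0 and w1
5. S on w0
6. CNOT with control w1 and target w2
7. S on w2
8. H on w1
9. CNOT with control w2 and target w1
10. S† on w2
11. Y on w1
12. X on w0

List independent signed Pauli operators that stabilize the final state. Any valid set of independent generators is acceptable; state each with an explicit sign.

One valid set of independent stabilizer generators is -IXI, -ZII, +IIZ (any independent generating set of the same group is equally correct).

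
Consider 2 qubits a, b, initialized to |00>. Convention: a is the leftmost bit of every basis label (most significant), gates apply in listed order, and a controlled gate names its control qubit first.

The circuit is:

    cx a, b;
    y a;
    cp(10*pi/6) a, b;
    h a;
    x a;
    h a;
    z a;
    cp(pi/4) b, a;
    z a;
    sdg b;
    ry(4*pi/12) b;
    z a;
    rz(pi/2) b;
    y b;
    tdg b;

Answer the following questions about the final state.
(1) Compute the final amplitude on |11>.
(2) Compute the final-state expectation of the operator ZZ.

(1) |11> carries amplitude sqrt(3)*I/2 in the final state. Key observation: gates 4-7 undo each other exactly, leaving only the rest of the circuit to track.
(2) In the final state, ZZ has expectation 1/2.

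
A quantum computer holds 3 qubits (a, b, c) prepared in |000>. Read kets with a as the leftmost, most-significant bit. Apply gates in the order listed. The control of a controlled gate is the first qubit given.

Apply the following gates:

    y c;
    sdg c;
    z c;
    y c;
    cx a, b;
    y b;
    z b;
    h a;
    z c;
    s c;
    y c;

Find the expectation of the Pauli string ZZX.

In the final state, ZZX has expectation 0.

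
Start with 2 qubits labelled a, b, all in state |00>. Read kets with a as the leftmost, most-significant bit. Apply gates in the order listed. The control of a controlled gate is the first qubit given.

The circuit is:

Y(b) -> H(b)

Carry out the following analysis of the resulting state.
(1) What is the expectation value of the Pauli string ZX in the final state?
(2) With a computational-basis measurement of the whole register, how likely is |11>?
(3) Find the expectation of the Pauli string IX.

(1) In the final state, ZX has expectation -1.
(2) The probability of measuring |11> is 0.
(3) The observable IX averages to -1.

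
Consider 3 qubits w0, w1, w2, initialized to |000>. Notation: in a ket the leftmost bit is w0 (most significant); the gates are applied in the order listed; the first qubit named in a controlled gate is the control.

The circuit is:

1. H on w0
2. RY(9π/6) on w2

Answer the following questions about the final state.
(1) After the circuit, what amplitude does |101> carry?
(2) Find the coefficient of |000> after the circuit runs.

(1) The final state's coefficient on |101> equals 1/2.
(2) The final state's coefficient on |000> equals -1/2.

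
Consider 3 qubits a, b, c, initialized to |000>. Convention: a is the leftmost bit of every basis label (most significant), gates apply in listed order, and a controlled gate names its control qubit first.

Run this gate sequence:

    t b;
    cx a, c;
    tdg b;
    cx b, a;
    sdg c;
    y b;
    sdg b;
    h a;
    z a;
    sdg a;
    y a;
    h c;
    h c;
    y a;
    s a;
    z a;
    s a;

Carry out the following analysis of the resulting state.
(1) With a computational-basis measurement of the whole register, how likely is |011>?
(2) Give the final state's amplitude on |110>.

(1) The probability of measuring |011> is 0.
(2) The amplitude on |110> is sqrt(2)*I/2.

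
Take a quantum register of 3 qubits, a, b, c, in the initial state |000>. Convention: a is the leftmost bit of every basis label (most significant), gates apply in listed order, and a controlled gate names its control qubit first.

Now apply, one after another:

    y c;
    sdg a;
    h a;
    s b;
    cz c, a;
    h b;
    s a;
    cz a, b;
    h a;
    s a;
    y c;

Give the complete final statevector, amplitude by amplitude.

The final amplitudes are sqrt(2)*(1 - I)/4 on |000>, 0 on |001>, sqrt(2)*(1 + I)/4 on |010>, 0 on |011>, sqrt(2)*(-1 + I)/4 on |100>, 0 on |101>, sqrt(2)*(1 + I)/4 on |110>, 0 on |111>.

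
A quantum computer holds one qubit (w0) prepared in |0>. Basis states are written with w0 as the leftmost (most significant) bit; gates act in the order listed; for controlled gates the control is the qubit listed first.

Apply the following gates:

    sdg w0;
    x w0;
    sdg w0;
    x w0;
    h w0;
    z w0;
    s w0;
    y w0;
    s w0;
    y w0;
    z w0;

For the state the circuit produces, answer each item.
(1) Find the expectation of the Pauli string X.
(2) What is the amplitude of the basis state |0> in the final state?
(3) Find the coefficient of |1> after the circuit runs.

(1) In the final state, X has expectation 1.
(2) |0> carries amplitude sqrt(2)/2 in the final state.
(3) |1> carries amplitude sqrt(2)/2 in the final state.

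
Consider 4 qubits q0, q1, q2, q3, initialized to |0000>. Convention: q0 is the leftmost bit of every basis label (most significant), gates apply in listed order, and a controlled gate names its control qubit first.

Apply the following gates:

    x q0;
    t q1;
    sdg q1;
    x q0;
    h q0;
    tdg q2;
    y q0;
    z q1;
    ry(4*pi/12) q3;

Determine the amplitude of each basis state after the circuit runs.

The final amplitudes are -sqrt(6)*I/4 on |0000>, -sqrt(2)*I/4 on |0001>, sqrt(6)*I/4 on |1000>, sqrt(2)*I/4 on |1001>, and 0 on every other basis state.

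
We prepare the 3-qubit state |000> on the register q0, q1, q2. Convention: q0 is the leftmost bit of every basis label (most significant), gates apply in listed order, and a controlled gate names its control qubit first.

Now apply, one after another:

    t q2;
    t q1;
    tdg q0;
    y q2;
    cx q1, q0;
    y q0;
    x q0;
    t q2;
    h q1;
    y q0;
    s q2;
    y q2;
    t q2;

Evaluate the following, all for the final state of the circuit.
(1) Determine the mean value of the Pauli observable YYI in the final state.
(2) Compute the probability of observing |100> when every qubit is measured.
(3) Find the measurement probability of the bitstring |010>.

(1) In the final state, YYI has expectation 0.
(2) The probability of measuring |100> is 1/2.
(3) Outcome |010> occurs with probability 0.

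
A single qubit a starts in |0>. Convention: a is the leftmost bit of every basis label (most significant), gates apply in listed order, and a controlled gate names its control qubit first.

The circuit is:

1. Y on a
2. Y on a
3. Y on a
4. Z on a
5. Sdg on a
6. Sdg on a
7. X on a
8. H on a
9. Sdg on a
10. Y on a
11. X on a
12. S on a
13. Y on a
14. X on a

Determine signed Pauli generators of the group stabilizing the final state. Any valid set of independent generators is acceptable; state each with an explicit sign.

The stabilizer group can be generated by +X, among other valid generating sets.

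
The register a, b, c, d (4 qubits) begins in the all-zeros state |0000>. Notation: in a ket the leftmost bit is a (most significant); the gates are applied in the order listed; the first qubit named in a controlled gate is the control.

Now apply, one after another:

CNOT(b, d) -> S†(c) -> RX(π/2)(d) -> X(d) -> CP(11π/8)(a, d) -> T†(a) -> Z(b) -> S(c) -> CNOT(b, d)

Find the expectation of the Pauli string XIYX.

The expectation value of XIYX is 0.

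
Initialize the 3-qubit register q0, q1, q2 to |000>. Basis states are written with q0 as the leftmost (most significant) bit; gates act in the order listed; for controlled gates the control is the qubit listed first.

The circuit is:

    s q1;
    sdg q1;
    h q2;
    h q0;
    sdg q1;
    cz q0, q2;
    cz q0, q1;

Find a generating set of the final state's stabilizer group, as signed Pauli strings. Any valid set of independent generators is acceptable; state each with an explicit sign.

One valid set of independent stabilizer generators is +XIZ, +ZIX, +IZI (any independent generating set of the same group is equally correct).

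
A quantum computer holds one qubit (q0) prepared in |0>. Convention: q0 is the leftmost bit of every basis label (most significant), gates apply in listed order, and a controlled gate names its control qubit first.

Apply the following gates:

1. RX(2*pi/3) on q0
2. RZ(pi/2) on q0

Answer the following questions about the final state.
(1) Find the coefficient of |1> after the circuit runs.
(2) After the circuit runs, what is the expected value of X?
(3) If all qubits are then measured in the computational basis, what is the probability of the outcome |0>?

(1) |1> carries amplitude -sqrt(3)*exp(3*I*pi/4)/2 in the final state.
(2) The observable X averages to sqrt(3)/2.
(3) Outcome |0> occurs with probability 1/4.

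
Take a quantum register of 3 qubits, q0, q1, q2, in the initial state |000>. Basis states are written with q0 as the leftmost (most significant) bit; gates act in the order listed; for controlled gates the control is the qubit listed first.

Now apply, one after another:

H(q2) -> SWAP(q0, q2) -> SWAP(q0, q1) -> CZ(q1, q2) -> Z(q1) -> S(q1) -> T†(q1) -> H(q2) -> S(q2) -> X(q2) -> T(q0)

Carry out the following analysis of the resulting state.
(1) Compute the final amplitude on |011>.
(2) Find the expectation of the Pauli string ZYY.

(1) The amplitude on |011> is -exp(I*pi/4)/2.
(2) In the final state, ZYY has expectation sqrt(2)/2.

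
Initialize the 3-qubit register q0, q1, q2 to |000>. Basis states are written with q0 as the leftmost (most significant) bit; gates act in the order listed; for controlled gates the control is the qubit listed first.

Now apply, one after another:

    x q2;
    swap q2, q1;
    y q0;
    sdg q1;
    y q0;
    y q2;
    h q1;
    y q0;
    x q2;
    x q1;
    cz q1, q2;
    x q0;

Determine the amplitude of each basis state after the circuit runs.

The final amplitudes are -sqrt(2)*I/2 on |000>, sqrt(2)*I/2 on |010>, and 0 on every other basis state.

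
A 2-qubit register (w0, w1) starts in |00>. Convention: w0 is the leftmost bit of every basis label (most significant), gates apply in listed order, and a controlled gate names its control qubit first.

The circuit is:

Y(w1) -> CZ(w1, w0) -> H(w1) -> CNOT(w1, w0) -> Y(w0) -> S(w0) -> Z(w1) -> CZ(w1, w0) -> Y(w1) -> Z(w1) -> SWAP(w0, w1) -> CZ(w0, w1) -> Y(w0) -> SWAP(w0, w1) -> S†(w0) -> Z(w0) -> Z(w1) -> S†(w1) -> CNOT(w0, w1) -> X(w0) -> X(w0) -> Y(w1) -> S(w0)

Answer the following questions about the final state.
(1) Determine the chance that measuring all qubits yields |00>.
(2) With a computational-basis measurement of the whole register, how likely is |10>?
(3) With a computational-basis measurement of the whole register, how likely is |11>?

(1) The probability of measuring |00> is 1/2. Key observation: the block from step 20 through step 21 cancels to the identity and can be dropped.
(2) The probability of measuring |10> is 1/2.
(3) A full measurement returns |11> with probability 0.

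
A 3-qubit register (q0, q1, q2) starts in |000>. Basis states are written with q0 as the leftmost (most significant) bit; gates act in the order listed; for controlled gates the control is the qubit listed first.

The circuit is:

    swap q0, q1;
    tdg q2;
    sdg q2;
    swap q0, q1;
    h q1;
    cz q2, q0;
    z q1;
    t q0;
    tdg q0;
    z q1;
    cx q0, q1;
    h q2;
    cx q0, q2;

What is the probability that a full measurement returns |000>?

Outcome |000> occurs with probability 1/4. Key observation: the block from step 7 through step 10 cancels to the identity and can be dropped.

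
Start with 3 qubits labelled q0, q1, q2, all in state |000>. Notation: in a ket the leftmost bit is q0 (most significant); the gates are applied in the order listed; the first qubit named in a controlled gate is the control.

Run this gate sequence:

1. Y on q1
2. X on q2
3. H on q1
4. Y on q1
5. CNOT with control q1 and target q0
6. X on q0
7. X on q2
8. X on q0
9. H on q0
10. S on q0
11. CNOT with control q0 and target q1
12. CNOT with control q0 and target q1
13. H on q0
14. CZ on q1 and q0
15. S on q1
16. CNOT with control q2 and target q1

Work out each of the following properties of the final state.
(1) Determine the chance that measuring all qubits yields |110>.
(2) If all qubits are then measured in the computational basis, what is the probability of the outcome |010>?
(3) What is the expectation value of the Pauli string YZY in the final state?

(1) Outcome |110> occurs with probability 1/4.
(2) A full measurement returns |010> with probability 1/4.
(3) The expectation value of YZY is 0.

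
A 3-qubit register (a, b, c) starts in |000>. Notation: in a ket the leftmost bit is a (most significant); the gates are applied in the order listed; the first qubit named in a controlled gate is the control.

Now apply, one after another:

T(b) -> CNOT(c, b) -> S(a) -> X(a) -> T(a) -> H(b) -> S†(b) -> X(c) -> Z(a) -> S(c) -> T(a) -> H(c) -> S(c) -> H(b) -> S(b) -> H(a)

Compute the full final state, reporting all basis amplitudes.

The resulting statevector has amplitude 1/4 - I/4 on |000>, -1/4 - I/4 on |001>, -1/4 + I/4 on |010>, 1/4 + I/4 on |011>, -1/4 + I/4 on |100>, 1/4 + I/4 on |101>, 1/4 - I/4 on |110>, -1/4 - I/4 on |111>.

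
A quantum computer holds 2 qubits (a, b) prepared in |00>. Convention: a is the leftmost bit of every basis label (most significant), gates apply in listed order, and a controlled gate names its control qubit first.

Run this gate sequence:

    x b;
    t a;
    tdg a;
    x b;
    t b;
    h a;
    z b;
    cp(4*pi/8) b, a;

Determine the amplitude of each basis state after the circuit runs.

The final amplitudes are sqrt(2)/2 on |00>, 0 on |01>, sqrt(2)/2 on |10>, 0 on |11>.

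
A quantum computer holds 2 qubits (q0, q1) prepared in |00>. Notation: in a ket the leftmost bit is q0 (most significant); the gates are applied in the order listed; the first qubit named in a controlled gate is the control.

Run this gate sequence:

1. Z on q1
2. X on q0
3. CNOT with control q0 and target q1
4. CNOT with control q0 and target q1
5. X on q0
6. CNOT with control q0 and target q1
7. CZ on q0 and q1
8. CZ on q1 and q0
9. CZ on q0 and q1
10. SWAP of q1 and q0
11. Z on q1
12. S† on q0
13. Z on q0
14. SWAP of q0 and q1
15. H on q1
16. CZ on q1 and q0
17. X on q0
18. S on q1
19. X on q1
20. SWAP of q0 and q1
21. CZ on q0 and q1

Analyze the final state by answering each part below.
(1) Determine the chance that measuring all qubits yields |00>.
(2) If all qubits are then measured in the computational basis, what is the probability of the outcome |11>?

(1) Outcome |00> occurs with probability 0.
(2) Outcome |11> occurs with probability 1/2.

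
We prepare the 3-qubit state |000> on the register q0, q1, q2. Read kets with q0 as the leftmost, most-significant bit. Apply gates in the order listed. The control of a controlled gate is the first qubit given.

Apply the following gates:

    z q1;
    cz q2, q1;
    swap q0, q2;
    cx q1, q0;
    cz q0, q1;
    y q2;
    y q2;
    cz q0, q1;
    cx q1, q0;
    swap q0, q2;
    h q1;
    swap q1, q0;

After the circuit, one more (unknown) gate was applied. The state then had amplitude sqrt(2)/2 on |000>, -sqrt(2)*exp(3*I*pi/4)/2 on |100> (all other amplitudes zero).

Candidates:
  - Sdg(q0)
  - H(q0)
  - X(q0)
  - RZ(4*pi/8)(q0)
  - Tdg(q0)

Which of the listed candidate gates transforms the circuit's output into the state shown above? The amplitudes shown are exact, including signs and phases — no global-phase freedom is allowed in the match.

The applied gate was Tdg(q0). Key observation: steps 3-10 multiply out to the identity, so the circuit reduces to the remaining gates.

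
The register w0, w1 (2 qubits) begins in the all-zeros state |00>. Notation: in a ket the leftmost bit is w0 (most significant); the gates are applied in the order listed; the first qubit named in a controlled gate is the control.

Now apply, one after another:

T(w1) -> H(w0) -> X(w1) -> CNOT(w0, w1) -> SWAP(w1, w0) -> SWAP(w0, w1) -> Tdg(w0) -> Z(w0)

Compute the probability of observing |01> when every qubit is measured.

Outcome |01> occurs with probability 1/2.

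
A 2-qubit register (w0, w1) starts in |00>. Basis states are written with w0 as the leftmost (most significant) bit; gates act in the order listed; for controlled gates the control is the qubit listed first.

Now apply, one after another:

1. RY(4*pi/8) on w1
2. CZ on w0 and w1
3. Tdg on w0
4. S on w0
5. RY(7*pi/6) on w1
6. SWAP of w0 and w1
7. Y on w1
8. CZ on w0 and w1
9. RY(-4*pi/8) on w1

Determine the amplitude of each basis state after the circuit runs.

After the circuit, the state carries amplitude -sqrt(6)*I/4 on |00>, -sqrt(6)*I/4 on |01>, -sqrt(2)*I/4 on |10>, -sqrt(2)*I/4 on |11>.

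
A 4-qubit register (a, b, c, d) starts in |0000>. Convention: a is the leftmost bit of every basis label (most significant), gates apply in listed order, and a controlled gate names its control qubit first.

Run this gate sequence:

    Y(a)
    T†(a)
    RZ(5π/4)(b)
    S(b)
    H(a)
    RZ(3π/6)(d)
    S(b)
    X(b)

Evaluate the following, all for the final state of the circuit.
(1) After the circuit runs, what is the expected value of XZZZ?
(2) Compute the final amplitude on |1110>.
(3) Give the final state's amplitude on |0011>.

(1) The expectation value of XZZZ is 1.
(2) The final state's coefficient on |1110> equals 0.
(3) The amplitude on |0011> is 0.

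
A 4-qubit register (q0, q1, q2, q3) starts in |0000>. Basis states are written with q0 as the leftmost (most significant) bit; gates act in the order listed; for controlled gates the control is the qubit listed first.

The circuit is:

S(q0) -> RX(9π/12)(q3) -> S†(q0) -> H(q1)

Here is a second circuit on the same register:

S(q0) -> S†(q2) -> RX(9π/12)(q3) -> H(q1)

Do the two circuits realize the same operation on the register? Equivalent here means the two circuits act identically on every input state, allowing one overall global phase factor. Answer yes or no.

No, they are not equivalent — no single phase factor reconciles the two unitaries.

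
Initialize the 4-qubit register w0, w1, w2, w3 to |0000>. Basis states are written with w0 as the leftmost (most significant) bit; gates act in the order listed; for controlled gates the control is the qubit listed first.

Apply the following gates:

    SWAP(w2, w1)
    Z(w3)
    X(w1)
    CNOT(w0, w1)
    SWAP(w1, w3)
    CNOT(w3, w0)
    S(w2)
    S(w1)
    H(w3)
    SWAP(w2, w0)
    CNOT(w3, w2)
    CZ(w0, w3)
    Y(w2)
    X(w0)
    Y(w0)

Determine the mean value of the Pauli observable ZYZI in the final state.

In the final state, ZYZI has expectation 0.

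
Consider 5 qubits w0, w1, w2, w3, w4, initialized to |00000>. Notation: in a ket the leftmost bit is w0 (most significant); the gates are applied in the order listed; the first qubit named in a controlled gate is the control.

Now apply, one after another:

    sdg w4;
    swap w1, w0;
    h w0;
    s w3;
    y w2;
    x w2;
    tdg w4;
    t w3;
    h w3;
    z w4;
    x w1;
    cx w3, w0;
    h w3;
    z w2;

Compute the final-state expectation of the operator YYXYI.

In the final state, YYXYI has expectation 0.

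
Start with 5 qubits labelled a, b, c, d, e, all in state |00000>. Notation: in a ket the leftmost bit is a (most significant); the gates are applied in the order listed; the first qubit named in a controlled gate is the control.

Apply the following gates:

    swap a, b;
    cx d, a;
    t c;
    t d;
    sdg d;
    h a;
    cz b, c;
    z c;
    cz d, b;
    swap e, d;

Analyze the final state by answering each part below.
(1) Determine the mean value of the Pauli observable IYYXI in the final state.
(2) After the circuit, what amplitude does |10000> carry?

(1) The expectation value of IYYXI is 0.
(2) The amplitude on |10000> is sqrt(2)/2.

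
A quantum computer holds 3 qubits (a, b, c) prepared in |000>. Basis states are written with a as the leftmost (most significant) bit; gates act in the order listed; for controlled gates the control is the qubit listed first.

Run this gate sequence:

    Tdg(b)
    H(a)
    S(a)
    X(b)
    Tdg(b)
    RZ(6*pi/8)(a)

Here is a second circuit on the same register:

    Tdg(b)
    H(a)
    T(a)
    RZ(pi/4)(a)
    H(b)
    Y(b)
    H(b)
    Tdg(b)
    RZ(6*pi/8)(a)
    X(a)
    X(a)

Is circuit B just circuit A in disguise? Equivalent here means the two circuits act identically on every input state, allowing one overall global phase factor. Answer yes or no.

No, they are not equivalent — no single phase factor reconciles the two unitaries.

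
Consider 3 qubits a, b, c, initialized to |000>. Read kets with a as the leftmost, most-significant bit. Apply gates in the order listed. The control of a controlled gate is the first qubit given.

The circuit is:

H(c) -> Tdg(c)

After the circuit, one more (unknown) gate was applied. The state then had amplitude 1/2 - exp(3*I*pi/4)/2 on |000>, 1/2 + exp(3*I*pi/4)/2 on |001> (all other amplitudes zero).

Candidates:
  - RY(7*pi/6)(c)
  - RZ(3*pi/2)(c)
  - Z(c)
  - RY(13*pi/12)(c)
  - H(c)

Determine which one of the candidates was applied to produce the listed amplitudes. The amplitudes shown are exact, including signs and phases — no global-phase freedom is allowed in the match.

The applied gate was H(c).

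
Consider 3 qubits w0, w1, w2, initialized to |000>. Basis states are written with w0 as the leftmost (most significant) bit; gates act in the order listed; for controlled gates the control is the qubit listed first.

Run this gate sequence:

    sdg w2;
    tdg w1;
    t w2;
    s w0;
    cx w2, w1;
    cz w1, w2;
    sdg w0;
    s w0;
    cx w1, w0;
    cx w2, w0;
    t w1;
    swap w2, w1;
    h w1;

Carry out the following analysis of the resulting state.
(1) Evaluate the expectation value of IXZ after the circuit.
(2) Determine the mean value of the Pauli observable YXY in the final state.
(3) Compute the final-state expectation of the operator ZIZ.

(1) The observable IXZ averages to 1.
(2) In the final state, YXY has expectation 0.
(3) The observable ZIZ averages to 1.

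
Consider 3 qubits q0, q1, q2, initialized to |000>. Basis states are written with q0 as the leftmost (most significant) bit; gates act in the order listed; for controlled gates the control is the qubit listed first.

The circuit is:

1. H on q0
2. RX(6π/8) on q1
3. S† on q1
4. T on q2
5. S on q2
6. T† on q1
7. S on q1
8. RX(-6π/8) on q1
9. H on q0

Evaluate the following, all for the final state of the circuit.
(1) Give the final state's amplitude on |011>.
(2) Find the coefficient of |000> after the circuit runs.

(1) The final state's coefficient on |011> equals 0.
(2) The amplitude on |000> is -sqrt(2)/4 + 1/2 - exp(3*I*pi/4)/2 - sqrt(2)*exp(3*I*pi/4)/4.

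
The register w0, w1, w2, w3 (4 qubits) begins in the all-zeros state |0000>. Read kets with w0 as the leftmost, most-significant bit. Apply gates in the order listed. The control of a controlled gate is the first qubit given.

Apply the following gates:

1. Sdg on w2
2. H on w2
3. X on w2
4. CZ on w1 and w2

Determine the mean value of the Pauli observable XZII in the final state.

The expectation value of XZII is 0.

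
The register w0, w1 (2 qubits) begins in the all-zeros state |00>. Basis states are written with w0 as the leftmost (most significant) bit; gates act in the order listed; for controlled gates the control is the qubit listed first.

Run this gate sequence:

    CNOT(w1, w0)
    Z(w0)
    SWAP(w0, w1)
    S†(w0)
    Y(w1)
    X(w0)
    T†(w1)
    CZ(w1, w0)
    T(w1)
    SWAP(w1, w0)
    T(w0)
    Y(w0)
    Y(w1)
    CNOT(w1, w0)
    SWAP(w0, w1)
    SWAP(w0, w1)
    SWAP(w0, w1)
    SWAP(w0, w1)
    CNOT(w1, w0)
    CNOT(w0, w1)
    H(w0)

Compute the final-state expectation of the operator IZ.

In the final state, IZ has expectation 1. Key observation: steps 14-19 multiply out to the identity, so the circuit reduces to the remaining gates.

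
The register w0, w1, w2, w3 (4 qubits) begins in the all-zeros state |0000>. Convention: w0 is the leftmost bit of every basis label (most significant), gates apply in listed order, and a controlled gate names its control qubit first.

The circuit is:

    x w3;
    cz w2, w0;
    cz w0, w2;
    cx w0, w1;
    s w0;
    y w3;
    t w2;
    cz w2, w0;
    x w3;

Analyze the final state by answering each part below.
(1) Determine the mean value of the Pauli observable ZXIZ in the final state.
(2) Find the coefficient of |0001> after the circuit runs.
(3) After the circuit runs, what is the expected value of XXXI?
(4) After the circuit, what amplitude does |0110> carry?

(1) In the final state, ZXIZ has expectation 0.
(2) |0001> carries amplitude -I in the final state.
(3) In the final state, XXXI has expectation 0.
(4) The amplitude on |0110> is 0.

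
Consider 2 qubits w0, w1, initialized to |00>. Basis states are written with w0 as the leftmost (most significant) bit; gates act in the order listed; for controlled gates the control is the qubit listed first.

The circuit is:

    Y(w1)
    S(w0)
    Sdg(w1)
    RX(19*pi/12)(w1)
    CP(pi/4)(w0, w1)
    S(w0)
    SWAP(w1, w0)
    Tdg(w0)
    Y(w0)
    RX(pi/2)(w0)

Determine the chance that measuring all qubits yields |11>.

A full measurement returns |11> with probability 0.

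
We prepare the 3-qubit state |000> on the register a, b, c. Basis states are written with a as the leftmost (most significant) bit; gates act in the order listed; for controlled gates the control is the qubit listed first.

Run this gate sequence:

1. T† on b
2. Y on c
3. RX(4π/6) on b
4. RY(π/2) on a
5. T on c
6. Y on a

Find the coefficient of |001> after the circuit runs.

|001> carries amplitude sqrt(2)*exp(I*pi/4)/4 in the final state.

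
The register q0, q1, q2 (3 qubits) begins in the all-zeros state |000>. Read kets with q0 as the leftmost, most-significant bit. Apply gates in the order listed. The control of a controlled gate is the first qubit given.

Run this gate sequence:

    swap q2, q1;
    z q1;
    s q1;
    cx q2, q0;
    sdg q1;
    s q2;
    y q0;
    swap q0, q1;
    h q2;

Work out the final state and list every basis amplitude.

After the circuit, the state carries amplitude sqrt(2)*I/2 on |010>, sqrt(2)*I/2 on |011>, and 0 on every other basis state.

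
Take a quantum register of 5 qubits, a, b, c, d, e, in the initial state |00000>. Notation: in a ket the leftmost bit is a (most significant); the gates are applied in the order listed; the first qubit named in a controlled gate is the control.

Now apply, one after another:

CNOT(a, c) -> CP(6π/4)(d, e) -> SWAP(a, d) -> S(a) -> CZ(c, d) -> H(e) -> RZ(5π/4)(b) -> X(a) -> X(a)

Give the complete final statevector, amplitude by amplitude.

The final amplitudes are -sqrt(2)*exp(3*I*pi/8)/2 on |00000>, -sqrt(2)*exp(3*I*pi/8)/2 on |00001>, and 0 on every other basis state. Key observation: the block from step 8 through step 9 cancels to the identity and can be dropped.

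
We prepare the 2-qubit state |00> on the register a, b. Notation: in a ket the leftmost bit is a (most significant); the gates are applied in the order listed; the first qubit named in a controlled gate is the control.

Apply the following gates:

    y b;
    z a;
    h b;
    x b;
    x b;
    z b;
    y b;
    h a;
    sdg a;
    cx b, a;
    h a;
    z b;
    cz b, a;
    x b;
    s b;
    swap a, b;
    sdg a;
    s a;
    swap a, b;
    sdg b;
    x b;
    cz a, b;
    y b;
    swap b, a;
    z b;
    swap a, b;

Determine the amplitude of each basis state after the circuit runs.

The resulting statevector has amplitude sqrt(2)*(-1 - I)/4 on |00>, sqrt(2)*(1 + I)/4 on |01>, sqrt(2)*(1 - I)/4 on |10>, sqrt(2)*(1 - I)/4 on |11>.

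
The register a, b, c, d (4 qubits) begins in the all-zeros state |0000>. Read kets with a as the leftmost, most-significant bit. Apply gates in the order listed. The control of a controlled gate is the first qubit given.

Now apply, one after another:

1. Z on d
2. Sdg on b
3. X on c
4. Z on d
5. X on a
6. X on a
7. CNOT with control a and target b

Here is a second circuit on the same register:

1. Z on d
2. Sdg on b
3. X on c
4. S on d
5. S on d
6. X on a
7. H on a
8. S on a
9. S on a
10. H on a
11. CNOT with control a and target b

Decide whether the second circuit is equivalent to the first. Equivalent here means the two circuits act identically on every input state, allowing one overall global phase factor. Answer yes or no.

Yes: on every input state the two circuits agree up to one overall phase factor.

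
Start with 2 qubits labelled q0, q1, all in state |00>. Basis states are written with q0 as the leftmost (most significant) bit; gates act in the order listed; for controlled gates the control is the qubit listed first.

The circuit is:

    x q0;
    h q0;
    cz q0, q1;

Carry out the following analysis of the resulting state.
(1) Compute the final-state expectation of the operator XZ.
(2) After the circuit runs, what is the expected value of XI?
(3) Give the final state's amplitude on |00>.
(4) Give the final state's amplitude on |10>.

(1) In the final state, XZ has expectation -1.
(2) The expectation value of XI is -1.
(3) The final state's coefficient on |00> equals sqrt(2)/2.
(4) The amplitude on |10> is -sqrt(2)/2.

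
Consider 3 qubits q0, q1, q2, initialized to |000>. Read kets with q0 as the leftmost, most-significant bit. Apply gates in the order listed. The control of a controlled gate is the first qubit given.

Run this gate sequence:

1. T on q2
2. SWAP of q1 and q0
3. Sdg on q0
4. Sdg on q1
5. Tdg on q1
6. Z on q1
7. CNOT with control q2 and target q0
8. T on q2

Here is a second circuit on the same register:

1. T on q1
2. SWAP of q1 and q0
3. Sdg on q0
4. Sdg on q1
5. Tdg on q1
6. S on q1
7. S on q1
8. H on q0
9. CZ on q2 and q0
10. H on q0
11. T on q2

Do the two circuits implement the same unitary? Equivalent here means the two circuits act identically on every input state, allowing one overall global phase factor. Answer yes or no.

No — the two circuits implement different unitaries, even allowing a global phase.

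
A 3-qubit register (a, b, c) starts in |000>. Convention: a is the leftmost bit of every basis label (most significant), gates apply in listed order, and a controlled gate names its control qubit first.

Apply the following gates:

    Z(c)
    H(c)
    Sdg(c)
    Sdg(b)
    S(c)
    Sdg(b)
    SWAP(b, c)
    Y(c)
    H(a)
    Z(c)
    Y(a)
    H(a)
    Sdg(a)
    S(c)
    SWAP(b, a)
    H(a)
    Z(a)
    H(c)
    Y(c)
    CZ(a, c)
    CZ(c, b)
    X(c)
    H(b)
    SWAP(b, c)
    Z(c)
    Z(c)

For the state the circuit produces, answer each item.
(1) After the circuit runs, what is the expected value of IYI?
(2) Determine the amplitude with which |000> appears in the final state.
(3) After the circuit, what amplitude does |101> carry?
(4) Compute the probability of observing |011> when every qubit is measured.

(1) The expectation value of IYI is 0.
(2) |000> carries amplitude I/2 in the final state.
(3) |101> carries amplitude 0 in the final state.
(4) The probability of measuring |011> is 1/4.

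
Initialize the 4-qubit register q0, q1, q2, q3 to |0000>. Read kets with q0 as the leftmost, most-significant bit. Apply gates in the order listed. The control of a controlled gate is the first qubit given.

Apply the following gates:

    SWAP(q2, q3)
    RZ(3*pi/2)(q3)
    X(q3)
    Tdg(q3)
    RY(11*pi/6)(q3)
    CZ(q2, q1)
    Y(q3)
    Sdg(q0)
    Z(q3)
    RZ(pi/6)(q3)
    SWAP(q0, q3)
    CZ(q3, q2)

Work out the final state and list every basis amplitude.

The final amplitudes are (-sqrt(6) - sqrt(2))*exp(5*I*pi/12)/4 on |0000>, (-sqrt(6) + sqrt(2))*exp(7*I*pi/12)/4 on |1000>, and 0 on every other basis state.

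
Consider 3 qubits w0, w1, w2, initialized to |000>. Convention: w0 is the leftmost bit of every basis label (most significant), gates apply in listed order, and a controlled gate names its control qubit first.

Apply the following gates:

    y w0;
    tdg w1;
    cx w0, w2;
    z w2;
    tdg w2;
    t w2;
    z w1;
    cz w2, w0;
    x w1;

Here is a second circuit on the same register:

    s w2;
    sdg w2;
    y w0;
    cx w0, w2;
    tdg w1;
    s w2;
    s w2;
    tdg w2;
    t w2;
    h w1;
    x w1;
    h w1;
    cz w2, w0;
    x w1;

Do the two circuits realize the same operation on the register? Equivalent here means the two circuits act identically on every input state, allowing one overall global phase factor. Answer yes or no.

Yes: on every input state the two circuits agree up to one overall phase factor.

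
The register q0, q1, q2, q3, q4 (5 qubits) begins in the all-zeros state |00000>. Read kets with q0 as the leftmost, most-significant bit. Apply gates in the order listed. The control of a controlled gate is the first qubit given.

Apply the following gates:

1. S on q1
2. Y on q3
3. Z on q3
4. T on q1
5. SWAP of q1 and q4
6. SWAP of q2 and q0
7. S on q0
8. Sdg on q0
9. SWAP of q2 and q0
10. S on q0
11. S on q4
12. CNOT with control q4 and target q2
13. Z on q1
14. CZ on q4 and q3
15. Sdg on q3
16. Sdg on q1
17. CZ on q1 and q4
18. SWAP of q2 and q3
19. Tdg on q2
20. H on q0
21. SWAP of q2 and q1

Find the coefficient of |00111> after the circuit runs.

The final state's coefficient on |00111> equals 0. Key observation: steps 6-9 multiply out to the identity, so the circuit reduces to the remaining gates.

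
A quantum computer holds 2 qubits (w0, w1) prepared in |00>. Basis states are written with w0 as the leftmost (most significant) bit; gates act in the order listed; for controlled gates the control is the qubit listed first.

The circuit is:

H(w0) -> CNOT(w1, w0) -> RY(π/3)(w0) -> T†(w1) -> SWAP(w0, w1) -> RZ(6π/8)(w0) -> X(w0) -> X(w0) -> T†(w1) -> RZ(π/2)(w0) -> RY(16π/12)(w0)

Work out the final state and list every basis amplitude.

After the circuit, the state carries amplitude (-sqrt(2) + sqrt(6))*exp(3*I*pi/8)/8 on |00>, (sqrt(2) + sqrt(6))*exp(I*pi/8)/8 on |01>, (-3*sqrt(2) + sqrt(6))*exp(3*I*pi/8)/8 on |10>, (-3*sqrt(2) - sqrt(6))*exp(I*pi/8)/8 on |11>. Key observation: the block from step 7 through step 8 cancels to the identity and can be dropped.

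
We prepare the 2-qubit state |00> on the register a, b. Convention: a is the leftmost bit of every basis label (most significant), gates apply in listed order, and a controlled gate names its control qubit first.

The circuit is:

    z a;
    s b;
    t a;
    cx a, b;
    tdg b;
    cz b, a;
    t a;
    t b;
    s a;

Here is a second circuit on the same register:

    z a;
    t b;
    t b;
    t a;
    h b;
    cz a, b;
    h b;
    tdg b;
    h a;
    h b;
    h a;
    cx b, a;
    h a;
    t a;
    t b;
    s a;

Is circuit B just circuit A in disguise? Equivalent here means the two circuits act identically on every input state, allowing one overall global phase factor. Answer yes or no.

No: there is an input state on which the two circuits produce genuinely different outputs (not merely differing by a phase).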